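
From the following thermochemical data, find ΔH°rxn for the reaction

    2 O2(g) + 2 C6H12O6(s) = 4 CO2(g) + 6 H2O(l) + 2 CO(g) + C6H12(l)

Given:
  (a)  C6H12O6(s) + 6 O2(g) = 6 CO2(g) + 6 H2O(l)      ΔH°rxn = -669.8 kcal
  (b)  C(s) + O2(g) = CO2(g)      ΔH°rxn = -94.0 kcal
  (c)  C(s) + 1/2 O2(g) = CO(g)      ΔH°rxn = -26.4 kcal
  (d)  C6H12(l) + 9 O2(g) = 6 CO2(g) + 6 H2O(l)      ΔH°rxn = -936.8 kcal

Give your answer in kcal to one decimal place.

ΔH°rxn = -267.6 kcal

(a) × 2: (2)·(-669.8) = -1339.6 kcal
(b) reversed and × 2: (-2)·(-94.0) = +188.0 kcal
(c) × 2: (2)·(-26.4) = -52.8 kcal
(d) reversed: +936.8 kcal
ΔH°rxn = (2)·(-669.8) + (-2)·(-94.0) + (2)·(-26.4) + (-1)·(-936.8) = -267.6 kcal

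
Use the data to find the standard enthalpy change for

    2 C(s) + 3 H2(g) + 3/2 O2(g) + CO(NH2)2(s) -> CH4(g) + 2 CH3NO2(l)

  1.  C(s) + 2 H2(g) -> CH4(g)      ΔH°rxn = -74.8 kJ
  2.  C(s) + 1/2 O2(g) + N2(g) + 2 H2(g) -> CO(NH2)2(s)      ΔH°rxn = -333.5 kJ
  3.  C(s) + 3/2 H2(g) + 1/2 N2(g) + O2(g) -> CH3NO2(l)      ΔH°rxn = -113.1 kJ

eq. 1 as written: -74.8 kJ
eq. 2 reversed: +333.5 kJ
eq. 3 × 2: (2)·(-113.1) = -226.2 kJ
Combining the equations, ΔH°rxn = (-74.8) + (+333.5) + (-226.2) = 32.5 kJ

ΔH°rxn = 32.5 kJ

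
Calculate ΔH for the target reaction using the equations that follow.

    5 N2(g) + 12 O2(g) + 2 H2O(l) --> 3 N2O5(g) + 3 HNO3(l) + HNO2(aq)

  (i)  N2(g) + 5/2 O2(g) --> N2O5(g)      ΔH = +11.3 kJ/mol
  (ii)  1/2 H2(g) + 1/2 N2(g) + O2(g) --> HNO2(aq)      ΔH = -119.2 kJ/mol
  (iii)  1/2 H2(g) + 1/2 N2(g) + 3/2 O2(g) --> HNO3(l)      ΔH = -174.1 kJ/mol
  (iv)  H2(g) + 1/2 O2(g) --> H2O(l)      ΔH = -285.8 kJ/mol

ΔH = -36.0 kJ/mol

(i) × 3: (3)·(+11.3) = +33.9 kJ/mol
(ii) as written: -119.2 kJ/mol
(iii) × 3: (3)·(-174.1) = -522.3 kJ/mol
(iv) reversed and × 2: (-2)·(-285.8) = +571.6 kJ/mol
Since enthalpy is a state function, ΔH = (+33.9) + (-119.2) + (-522.3) + (+571.6) = -36.0 kJ/mol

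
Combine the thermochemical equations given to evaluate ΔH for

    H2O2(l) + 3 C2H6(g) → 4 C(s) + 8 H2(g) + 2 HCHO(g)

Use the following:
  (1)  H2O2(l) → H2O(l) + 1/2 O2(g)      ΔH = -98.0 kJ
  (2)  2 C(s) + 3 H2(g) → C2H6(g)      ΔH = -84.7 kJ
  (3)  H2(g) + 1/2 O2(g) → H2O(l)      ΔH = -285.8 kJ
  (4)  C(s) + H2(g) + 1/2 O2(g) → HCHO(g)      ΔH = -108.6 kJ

ΔH = 224.7 kJ

(1) as written (H2O2(l) already on the reactant side): -98.0 kJ
(2) reversed and × 3 (reverse to put C2H6(g) on the reactant side; ×3 to match 3 C2H6(g) in the target): (-3)·(-84.7) = +254.1 kJ
(3) reversed: +285.8 kJ
(4) × 2 (scale by 2 for the 2 HCHO(g)): (2)·(-108.6) = -217.2 kJ
ΔH = (-98.0) + (+254.1) + (+285.8) + (-217.2) = 224.7 kJ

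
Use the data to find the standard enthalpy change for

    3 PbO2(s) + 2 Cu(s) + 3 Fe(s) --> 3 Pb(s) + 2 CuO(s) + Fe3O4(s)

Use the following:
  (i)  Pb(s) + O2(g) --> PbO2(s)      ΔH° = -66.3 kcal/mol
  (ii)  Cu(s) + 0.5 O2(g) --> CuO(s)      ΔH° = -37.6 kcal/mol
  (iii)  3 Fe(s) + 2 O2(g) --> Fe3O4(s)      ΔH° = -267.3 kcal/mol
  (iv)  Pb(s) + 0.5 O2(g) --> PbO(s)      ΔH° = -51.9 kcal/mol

ΔH° = -143.6 kcal/mol

(i) reversed and × 3 (PbO2(s) must end up as a reactant; scale by 3 for the 3 PbO2(s)): (-3)·(-66.3) = +198.9 kcal/mol
(ii) × 2 (scale by 2 for the 2 CuO(s)): (2)·(-37.6) = -75.2 kcal/mol
(iii) as written (Fe3O4(s) already on the product side): -267.3 kcal/mol
(iv): not needed (PbO(s) appears nowhere else).
By Hess's law, ΔH° = (+198.9) + (-75.2) + (-267.3) = -143.6 kcal/mol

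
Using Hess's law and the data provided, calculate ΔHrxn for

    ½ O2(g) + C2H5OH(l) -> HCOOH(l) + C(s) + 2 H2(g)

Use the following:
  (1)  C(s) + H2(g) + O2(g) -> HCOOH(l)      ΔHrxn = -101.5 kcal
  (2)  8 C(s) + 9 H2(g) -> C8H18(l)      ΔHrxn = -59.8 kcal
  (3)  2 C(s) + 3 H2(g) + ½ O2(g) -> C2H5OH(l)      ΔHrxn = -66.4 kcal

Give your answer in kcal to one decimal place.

ΔHrxn = -35.1 kcal

(1) as written (HCOOH(l) already on the product side): -101.5 kcal
(2): not needed (C8H18(l) appears nowhere else).
(3) reversed (reverse to put C2H5OH(l) on the reactant side): +66.4 kcal
By Hess's law, ΔHrxn = (-101.5) + (+66.4) = -35.1 kcal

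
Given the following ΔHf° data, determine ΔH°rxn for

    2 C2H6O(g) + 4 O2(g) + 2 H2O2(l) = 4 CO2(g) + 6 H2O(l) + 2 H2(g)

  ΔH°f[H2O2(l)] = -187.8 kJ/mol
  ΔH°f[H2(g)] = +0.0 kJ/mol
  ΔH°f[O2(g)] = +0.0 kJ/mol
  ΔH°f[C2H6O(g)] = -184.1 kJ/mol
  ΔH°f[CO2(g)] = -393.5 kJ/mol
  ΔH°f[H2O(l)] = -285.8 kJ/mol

Products: 4·(-393.5) + 6·(-285.8) + 2·(+0.0) = -3288.8
Reactants: 2·(-184.1) + 4·(+0.0) + 2·(-187.8) = -743.8
ΔH°rxn = (-3288.8) − (-743.8) = -2545.0 kJ/mol

ΔH°rxn = -2545.0 kJ/mol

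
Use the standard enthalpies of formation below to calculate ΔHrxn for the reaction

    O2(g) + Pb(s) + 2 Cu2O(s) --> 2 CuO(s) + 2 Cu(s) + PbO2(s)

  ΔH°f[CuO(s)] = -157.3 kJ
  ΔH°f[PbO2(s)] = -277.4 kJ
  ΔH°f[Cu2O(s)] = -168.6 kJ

Products: 2·(-157.3) + 2·(+0.0) + 1·(-277.4) = -592.0
Reactants: 1·(+0.0) + 1·(+0.0) + 2·(-168.6) = -337.2
ΔHrxn = (-592.0) − (-337.2) = -254.8 kJ

ΔHrxn = -254.8 kJ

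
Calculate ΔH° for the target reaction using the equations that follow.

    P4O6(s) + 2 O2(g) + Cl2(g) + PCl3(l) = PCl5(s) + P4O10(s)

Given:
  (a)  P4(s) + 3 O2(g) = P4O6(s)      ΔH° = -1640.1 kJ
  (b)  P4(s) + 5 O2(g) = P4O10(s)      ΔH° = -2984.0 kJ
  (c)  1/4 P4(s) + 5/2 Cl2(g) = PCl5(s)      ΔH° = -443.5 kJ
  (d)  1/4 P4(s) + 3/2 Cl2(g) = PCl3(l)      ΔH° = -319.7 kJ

(a) reversed (P4O6(s) must end up as a reactant): +1640.1 kJ
(b) as written (P4O10(s) already on the product side): -2984.0 kJ
(c) as written (PCl5(s) already on the product side): -443.5 kJ
(d) reversed (PCl3(l) must end up as a reactant): +319.7 kJ
By Hess's law, ΔH° = (+1640.1) + (-2984.0) + (-443.5) + (+319.7) = -1467.7 kJ

ΔH° = -1467.7 kJ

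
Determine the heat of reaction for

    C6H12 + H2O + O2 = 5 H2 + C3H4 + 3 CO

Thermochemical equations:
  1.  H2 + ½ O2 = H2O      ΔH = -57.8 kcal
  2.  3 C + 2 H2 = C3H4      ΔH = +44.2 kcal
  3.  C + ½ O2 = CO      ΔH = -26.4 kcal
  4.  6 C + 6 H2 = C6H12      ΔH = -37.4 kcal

eq. 1 reversed: +57.8 kcal
eq. 2 as written: +44.2 kcal
eq. 3 × 3: (3)·(-26.4) = -79.2 kcal
eq. 4 reversed: +37.4 kcal
ΔH = (-1)·(-57.8) + (1)·(+44.2) + (3)·(-26.4) + (-1)·(-37.4) = 60.2 kcal

ΔH = 60.2 kcal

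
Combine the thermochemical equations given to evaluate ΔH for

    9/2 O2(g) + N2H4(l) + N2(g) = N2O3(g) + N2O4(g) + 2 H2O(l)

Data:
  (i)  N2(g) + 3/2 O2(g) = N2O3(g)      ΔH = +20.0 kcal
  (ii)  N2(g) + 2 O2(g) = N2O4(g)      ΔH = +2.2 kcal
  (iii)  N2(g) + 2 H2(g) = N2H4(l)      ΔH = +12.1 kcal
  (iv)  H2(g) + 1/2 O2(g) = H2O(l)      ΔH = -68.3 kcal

ΔH = -126.5 kcal

(i) as written: +20.0 kcal
(ii) as written: +2.2 kcal
(iii) reversed: -12.1 kcal
(iv) × 2: (2)·(-68.3) = -136.6 kcal
Combining the equations, ΔH = (1)·(+20.0) + (1)·(+2.2) + (-1)·(+12.1) + (2)·(-68.3) = -126.5 kcal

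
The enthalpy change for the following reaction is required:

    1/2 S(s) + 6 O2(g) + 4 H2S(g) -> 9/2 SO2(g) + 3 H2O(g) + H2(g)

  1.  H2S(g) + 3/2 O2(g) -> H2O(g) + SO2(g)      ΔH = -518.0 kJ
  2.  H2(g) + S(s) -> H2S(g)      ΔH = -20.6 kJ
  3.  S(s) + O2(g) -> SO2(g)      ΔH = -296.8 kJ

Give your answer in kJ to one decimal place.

eq. 1 × 3: (3)·(-518.0) = -1554.0 kJ
eq. 2 reversed: +20.6 kJ
eq. 3 × 3/2: (3/2)·(-296.8) = -445.2 kJ
By Hess's law, ΔH = (-1554.0) + (+20.6) + (-445.2) = -1978.6 kJ

ΔH = -1978.6 kJ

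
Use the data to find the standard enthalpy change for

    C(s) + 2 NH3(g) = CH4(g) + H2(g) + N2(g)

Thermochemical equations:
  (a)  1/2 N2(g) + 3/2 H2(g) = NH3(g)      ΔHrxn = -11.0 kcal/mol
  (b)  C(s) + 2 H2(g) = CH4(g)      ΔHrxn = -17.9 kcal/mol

(a) reversed and × 2: (-2)·(-11.0) = +22.0 kcal/mol
(b) as written: -17.9 kcal/mol
Combining the equations, ΔHrxn = (-2)·(-11.0) + (1)·(-17.9) = 4.1 kcal/mol

ΔHrxn = 4.1 kcal/mol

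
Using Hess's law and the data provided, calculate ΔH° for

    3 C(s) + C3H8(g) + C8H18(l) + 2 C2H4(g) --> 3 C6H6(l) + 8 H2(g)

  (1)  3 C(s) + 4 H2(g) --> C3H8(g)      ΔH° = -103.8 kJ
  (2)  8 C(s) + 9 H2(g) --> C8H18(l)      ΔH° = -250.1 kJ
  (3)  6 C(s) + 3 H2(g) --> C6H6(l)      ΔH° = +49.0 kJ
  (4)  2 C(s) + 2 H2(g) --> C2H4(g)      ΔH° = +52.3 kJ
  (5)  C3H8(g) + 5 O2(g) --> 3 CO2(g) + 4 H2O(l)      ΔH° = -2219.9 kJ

ΔH° = 396.3 kJ

(1) reversed: +103.8 kJ
(2) reversed (reverse to put C8H18(l) on the reactant side): +250.1 kJ
(3) × 3 (×3 to match 3 C6H6(l) in the target): (3)·(+49.0) = +147.0 kJ
(4) reversed and × 2 (C2H4(g) must end up as a reactant; scale by 2 for the 2 C2H4(g)): (-2)·(+52.3) = -104.6 kJ
(5): not needed (H2O(l) appears nowhere else).
ΔH° = (+103.8) + (+250.1) + (+147.0) + (-104.6) = 396.3 kJ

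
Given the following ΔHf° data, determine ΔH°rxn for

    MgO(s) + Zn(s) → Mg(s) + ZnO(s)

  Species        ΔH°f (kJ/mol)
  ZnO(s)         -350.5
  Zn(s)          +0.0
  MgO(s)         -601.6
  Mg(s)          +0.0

Products: 1·(+0.0) + 1·(-350.5) = -350.5
Reactants: 1·(-601.6) + 1·(+0.0) = -601.6
ΔH°rxn = (-350.5) − (-601.6) = 251.1 kJ/mol

ΔH°rxn = 251.1 kJ/mol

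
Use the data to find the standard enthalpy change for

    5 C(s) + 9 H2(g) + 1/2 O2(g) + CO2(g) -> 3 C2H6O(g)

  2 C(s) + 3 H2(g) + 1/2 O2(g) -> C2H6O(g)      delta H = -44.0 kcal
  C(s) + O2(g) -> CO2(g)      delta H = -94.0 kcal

delta H = -38.0 kcal

equation 1 × 3: (3)·(-44.0) = -132.0 kcal
equation 2 reversed: +94.0 kcal
Combining the equations, delta H = (3)·(-44.0) + (-1)·(-94.0) = -38.0 kcal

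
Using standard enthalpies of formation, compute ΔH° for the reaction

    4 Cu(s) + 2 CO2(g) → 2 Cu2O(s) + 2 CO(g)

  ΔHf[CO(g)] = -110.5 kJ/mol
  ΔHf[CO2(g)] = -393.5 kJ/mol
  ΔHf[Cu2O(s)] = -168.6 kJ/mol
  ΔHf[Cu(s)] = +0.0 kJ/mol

Products: 2·(-168.6) + 2·(-110.5) = -558.2
Reactants: 4·(+0.0) + 2·(-393.5) = -787.0
ΔH° = (-558.2) − (-787.0) = 228.8 kJ/mol

ΔH° = 228.8 kJ/mol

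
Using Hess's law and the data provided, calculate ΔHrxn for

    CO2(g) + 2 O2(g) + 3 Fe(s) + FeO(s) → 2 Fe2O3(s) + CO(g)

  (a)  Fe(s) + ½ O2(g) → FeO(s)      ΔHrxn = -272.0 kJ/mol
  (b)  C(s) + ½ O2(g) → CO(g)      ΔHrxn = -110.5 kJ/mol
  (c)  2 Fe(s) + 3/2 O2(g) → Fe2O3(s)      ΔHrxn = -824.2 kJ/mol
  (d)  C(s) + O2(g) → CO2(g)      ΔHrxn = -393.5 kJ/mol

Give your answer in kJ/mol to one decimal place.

ΔHrxn = -1093.4 kJ/mol

(a) reversed (FeO(s) must end up as a reactant): +272.0 kJ/mol
(b) as written (CO(g) already on the product side): -110.5 kJ/mol
(c) × 2 (×2 to match 2 Fe2O3(s) in the target): (2)·(-824.2) = -1648.4 kJ/mol
(d) reversed (CO2(g) must end up as a reactant): +393.5 kJ/mol
ΔHrxn = (-1)·(-272.0) + (1)·(-110.5) + (2)·(-824.2) + (-1)·(-393.5) = -1093.4 kJ/mol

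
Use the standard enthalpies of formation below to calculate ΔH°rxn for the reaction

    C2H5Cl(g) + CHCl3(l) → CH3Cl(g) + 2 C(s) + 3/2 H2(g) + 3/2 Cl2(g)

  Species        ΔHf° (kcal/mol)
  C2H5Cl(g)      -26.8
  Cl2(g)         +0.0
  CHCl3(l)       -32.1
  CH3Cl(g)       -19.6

ΔH°rxn = 39.3 kcal/mol

Products: 1·(-19.6) + 2·(+0.0) + 3/2·(+0.0) + 3/2·(+0.0) = -19.6
Reactants: 1·(-26.8) + 1·(-32.1) = -58.9
ΔH°rxn = (-19.6) − (-58.9) = 39.3 kcal/mol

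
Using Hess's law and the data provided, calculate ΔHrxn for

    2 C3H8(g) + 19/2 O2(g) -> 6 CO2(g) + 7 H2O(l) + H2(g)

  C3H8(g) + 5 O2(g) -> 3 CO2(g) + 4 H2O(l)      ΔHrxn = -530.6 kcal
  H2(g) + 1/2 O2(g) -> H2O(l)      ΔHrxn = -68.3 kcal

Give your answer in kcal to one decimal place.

equation 1 × 2: (2)·(-530.6) = -1061.2 kcal
equation 2 reversed: +68.3 kcal
ΔHrxn = (-1061.2) + (+68.3) = -992.9 kcal

ΔHrxn = -992.9 kcal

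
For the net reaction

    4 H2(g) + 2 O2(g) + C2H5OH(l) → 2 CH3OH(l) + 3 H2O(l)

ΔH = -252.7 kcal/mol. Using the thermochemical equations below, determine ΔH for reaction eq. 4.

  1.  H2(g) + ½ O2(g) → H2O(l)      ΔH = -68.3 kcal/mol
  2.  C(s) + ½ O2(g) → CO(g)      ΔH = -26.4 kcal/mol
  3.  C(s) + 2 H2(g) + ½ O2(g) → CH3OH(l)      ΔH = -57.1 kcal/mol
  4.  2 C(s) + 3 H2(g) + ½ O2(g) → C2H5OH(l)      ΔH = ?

eq. 1 × 3 (scale by 3 for the 3 H2O(l)): (3)·(-68.3) = -204.9 kcal/mol
eq. 2: not needed (CO(g) appears nowhere else).
eq. 3 × 2 (×2 to match 2 CH3OH(l) in the target): (2)·(-57.1) = -114.2 kcal/mol
eq. 4 reversed (reverse to put C2H5OH(l) on the reactant side): contributes −x
-252.7 = (-204.9) + (-114.2) − x
x = (-252.7 − (-319.1)) / (-1) = -66.4 kcal/mol

ΔH = -66.4 kcal/mol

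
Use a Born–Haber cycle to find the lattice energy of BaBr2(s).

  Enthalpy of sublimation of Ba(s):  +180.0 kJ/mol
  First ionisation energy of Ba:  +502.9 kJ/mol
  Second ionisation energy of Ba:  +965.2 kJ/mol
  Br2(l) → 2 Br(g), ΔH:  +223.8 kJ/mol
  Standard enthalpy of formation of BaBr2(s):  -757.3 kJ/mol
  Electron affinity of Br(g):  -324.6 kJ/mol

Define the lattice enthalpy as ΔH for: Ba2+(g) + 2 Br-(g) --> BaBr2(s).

U = -1980.0 kJ/mol

ΔHf° = 1·ΔHsub + 1·(ΣIE) + 1·D(Br2) + 2·EA + U
-757.3 = 1·(+180.0) + 1·(+1468.1) + 1·(+223.8) + 2·(-324.6) + U
U = -757.3 − (+1222.7) = -1980.0 kJ/mol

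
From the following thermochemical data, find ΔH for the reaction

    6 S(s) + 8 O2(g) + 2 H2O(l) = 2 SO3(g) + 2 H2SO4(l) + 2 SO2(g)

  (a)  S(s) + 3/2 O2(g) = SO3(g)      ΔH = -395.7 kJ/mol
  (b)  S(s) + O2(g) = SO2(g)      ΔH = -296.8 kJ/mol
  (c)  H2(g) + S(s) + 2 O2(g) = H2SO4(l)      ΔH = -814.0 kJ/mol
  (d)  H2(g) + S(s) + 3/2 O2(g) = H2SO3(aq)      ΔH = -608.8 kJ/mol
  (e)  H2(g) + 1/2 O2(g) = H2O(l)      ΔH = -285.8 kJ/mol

(a) × 2: (2)·(-395.7) = -791.4 kJ/mol
(b) × 2: (2)·(-296.8) = -593.6 kJ/mol
(c) × 2: (2)·(-814.0) = -1628.0 kJ/mol
(d): not needed.
(e) reversed and × 2: (-2)·(-285.8) = +571.6 kJ/mol
ΔH = (-791.4) + (-593.6) + (-1628.0) + (+571.6) = -2441.4 kJ/mol

ΔH = -2441.4 kJ/mol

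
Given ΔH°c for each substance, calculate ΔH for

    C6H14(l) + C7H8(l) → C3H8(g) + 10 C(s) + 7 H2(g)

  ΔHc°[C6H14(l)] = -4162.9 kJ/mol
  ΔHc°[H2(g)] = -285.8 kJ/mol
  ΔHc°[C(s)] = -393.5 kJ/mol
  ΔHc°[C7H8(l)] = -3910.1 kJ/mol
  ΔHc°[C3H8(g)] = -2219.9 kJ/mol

Using ΔH = Σ nΔHc°(reactants) − Σ nΔHc°(products):
= [1·(-4162.9) + 1·(-3910.1)] − [1·(-2219.9) + 10·(-393.5) + 7·(-285.8)]
= 82.5 kJ/mol

ΔH = 82.5 kJ/mol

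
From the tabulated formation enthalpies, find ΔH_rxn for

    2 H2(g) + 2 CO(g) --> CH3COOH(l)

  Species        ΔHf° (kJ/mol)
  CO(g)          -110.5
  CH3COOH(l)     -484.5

ΔH_rxn = -263.5 kJ/mol

ΔH°rxn = Σ nΔHf°(products) − Σ nΔHf°(reactants).
Products: 1·(-484.5) = -484.5
Reactants: 2·(+0.0) + 2·(-110.5) = -221.0
ΔH_rxn = (-484.5) − (-221.0) = -263.5 kJ/mol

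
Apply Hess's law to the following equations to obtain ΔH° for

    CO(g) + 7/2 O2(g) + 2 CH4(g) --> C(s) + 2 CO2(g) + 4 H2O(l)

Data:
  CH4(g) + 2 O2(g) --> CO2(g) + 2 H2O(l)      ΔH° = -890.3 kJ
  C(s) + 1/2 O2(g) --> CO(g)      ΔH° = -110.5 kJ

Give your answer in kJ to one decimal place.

ΔH° = -1670.1 kJ

equation 1 × 2: (2)·(-890.3) = -1780.6 kJ
equation 2 reversed: +110.5 kJ
ΔH° = (-1780.6) + (+110.5) = -1670.1 kJ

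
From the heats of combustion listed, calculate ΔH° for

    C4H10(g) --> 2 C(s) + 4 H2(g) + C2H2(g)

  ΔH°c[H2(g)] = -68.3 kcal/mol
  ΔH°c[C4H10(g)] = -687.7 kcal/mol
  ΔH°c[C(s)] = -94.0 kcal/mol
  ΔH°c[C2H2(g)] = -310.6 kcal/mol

ΔH° = 84.1 kcal/mol

Using ΔH = Σ nΔHc°(reactants) − Σ nΔHc°(products):
= [1·(-687.7)] − [2·(-94.0) + 4·(-68.3) + 1·(-310.6)]
= 84.1 kcal/mol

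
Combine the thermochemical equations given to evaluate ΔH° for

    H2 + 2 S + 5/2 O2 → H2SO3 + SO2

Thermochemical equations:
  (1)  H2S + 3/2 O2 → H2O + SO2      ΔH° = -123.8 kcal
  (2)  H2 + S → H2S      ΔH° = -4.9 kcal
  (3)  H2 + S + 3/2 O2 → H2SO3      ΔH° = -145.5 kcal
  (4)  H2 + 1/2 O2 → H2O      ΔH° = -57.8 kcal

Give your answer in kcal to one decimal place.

ΔH° = -216.4 kcal

(1) as written (SO2 already on the product side): -123.8 kcal
(2) as written: -4.9 kcal
(3) as written (H2SO3 already on the product side): -145.5 kcal
(4) reversed: +57.8 kcal
Summing the manipulated equations, ΔH° = (1)·(-123.8) + (1)·(-4.9) + (1)·(-145.5) + (-1)·(-57.8) = -216.4 kcal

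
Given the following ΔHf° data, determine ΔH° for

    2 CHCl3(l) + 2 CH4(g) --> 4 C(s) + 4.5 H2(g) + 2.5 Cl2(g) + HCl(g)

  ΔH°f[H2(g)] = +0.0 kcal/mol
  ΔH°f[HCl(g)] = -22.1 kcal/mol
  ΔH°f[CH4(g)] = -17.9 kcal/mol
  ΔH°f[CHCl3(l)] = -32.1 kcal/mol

Products: 4·(+0.0) + 9/2·(+0.0) + 5/2·(+0.0) + 1·(-22.1) = -22.1
Reactants: 2·(-32.1) + 2·(-17.9) = -100.0
ΔH° = (-22.1) − (-100.0) = 77.9 kcal/mol

ΔH° = 77.9 kcal/mol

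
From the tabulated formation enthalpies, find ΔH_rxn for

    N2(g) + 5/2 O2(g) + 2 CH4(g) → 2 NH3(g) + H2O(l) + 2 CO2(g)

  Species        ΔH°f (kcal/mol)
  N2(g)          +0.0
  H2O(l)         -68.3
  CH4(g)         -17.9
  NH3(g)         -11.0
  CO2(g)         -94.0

ΔH_rxn = -242.5 kcal/mol

Products: 2·(-11.0) + 1·(-68.3) + 2·(-94.0) = -278.3
Reactants: 1·(+0.0) + 5/2·(+0.0) + 2·(-17.9) = -35.8
ΔH_rxn = (-278.3) − (-35.8) = -242.5 kcal/mol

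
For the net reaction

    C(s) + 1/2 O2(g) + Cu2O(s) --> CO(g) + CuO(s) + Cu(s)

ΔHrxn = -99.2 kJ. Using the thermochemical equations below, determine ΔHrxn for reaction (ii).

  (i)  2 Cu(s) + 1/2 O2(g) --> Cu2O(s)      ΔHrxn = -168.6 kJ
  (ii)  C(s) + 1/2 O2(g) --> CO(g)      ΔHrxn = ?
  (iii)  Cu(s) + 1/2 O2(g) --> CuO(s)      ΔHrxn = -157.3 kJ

ΔHrxn = -110.5 kJ

(i) reversed: +168.6 kJ
(ii) as written: contributes x
(iii) as written: -157.3 kJ
-99.2 = (+168.6) + (-157.3) + x
x = (-99.2 − (+11.3)) / (1) = -110.5 kJ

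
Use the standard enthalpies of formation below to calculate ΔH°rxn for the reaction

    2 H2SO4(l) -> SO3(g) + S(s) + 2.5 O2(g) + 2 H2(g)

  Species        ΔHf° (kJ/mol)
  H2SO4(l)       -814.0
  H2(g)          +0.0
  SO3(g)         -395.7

Products: 1·(-395.7) + 1·(+0.0) + 5/2·(+0.0) + 2·(+0.0) = -395.7
Reactants: 2·(-814.0) = -1628.0
ΔH°rxn = (-395.7) − (-1628.0) = 1232.3 kJ/mol

ΔH°rxn = 1232.3 kJ/mol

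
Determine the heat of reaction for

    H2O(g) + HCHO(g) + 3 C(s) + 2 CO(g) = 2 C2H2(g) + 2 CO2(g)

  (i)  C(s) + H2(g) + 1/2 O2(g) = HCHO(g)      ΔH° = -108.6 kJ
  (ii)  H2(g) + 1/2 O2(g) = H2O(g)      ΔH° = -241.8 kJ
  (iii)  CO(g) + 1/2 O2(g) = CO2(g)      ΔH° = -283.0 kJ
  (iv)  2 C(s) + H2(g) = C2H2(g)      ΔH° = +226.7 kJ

ΔH° = 237.8 kJ

(i) reversed: +108.6 kJ
(ii) reversed: +241.8 kJ
(iii) × 2: (2)·(-283.0) = -566.0 kJ
(iv) × 2: (2)·(+226.7) = +453.4 kJ
Summing the manipulated equations, ΔH° = (+108.6) + (+241.8) + (-566.0) + (+453.4) = 237.8 kJ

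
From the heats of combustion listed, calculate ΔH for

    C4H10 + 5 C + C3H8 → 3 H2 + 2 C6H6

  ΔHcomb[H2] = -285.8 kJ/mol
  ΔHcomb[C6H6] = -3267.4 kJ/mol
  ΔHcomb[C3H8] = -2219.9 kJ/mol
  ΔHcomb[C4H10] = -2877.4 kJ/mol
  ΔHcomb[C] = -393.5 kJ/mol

ΔH = 327.4 kJ/mol

Using ΔH = Σ nΔHc°(reactants) − Σ nΔHc°(products):
= [1·(-2877.4) + 5·(-393.5) + 1·(-2219.9)] − [3·(-285.8) + 2·(-3267.4)]
= 327.4 kJ/mol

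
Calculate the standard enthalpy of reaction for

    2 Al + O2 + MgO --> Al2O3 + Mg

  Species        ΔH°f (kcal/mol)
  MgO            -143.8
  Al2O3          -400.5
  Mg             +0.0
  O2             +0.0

Products: 1·(-400.5) + 1·(+0.0) = -400.5
Reactants: 2·(+0.0) + 1·(+0.0) + 1·(-143.8) = -143.8
ΔH_rxn = (-400.5) − (-143.8) = -256.7 kcal/mol

ΔH_rxn = -256.7 kcal/mol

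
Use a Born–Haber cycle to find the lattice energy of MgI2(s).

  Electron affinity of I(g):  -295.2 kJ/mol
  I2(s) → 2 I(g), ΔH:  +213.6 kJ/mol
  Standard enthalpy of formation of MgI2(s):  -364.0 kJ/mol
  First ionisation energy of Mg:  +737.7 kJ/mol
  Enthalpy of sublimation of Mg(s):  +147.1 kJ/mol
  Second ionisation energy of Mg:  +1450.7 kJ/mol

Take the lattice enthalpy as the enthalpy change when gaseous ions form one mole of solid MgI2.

ΔHf° = 1·ΔHsub + 1·(ΣIE) + 1·D(I2) + 2·EA + U
-364.0 = 1·(+147.1) + 1·(+2188.4) + 1·(+213.6) + 2·(-295.2) + U
U = -364.0 − (+1958.7) = -2322.7 kJ/mol

U = -2322.7 kJ/mol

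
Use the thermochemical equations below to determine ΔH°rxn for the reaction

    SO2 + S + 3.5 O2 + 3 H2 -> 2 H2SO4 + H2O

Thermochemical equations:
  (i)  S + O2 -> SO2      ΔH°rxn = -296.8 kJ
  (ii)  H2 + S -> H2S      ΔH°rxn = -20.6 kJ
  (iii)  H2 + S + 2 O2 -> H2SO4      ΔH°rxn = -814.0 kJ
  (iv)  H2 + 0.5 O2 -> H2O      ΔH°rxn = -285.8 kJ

ΔH°rxn = -1617.0 kJ

(i) reversed: +296.8 kJ
(ii): not needed.
(iii) × 2: (2)·(-814.0) = -1628.0 kJ
(iv) as written: -285.8 kJ
ΔH°rxn = (+296.8) + (-1628.0) + (-285.8) = -1617.0 kJ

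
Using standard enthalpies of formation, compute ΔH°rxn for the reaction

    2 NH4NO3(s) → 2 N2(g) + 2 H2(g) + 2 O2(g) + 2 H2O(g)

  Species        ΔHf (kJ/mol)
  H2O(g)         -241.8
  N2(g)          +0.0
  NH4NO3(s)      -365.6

Products: 2·(+0.0) + 2·(+0.0) + 2·(+0.0) + 2·(-241.8) = -483.6
Reactants: 2·(-365.6) = -731.2
ΔH°rxn = (-483.6) − (-731.2) = 247.6 kJ/mol

ΔH°rxn = 247.6 kJ/mol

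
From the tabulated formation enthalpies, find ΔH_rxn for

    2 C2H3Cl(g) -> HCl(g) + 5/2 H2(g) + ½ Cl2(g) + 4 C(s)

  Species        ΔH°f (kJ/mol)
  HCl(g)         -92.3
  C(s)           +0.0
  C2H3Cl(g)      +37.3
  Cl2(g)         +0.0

Products: 1·(-92.3) + 5/2·(+0.0) + 1/2·(+0.0) + 4·(+0.0) = -92.3
Reactants: 2·(+37.3) = +74.6
ΔH_rxn = (-92.3) − (+74.6) = -166.9 kJ/mol

ΔH_rxn = -166.9 kJ/mol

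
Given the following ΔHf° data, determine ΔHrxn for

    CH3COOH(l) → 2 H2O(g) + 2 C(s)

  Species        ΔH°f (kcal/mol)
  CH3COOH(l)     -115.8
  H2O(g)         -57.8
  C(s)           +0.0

ΔHrxn = 0.2 kcal/mol

Products: 2·(-57.8) + 2·(+0.0) = -115.6
Reactants: 1·(-115.8) = -115.8
ΔHrxn = (-115.6) − (-115.8) = 0.2 kcal/mol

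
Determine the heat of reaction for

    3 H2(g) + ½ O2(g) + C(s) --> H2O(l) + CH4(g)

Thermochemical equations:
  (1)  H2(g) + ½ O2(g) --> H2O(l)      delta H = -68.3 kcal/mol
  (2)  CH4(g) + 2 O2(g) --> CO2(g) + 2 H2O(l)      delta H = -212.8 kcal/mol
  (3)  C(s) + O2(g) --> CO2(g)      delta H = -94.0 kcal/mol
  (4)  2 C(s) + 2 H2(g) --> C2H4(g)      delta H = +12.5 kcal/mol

(1) × 3: (3)·(-68.3) = -204.9 kcal/mol
(2) reversed: +212.8 kcal/mol
(3) as written: -94.0 kcal/mol
(4): not needed.
Since enthalpy is a state function, delta H = (3)·(-68.3) + (-1)·(-212.8) + (1)·(-94.0) = -86.1 kcal/mol

delta H = -86.1 kcal/mol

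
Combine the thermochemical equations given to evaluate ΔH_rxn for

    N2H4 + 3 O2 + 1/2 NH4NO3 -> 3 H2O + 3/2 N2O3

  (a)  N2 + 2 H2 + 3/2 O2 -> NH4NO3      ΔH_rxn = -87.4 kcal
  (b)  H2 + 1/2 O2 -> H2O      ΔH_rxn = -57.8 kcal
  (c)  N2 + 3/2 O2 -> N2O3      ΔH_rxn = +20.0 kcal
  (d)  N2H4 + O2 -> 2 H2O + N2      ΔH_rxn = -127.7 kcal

(a) reversed and × 1/2: (-1/2)·(-87.4) = +43.7 kcal
(b) as written: -57.8 kcal
(c) × 3/2: (3/2)·(+20.0) = +30.0 kcal
(d) as written: -127.7 kcal
ΔH_rxn = (+43.7) + (-57.8) + (+30.0) + (-127.7) = -111.8 kcal

ΔH_rxn = -111.8 kcal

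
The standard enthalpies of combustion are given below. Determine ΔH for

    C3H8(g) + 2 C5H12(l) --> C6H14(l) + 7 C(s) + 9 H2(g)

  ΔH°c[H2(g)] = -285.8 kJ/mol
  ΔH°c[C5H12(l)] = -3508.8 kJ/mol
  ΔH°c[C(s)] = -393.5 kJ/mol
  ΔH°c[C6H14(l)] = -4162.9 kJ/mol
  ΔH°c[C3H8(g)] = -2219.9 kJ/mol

ΔH = 252.1 kJ/mol

With combustion enthalpies, reactants minus products:
= [1·(-2219.9) + 2·(-3508.8)] − [1·(-4162.9) + 7·(-393.5) + 9·(-285.8)]
= 252.1 kJ/mol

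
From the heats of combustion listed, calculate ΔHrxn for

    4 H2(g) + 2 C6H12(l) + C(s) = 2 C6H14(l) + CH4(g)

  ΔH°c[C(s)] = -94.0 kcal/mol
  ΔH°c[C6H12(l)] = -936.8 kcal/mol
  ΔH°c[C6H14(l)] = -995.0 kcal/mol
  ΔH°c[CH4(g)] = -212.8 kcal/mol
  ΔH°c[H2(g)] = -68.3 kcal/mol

ΔHrxn = -38.0 kcal/mol

With combustion enthalpies, reactants minus products:
= [4·(-68.3) + 2·(-936.8) + 1·(-94.0)] − [2·(-995.0) + 1·(-212.8)]
= -38.0 kcal/mol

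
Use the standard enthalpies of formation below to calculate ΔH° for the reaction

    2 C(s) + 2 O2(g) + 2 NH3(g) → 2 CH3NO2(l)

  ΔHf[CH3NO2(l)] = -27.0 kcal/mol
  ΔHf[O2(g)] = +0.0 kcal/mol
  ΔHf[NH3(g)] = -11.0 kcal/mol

ΔH°rxn = Σ nΔHf°(products) − Σ nΔHf°(reactants).
Products: 2·(-27.0) = -54.0
Reactants: 2·(+0.0) + 2·(+0.0) + 2·(-11.0) = -22.0
ΔH° = (-54.0) − (-22.0) = -32.0 kcal/mol

ΔH° = -32.0 kcal/mol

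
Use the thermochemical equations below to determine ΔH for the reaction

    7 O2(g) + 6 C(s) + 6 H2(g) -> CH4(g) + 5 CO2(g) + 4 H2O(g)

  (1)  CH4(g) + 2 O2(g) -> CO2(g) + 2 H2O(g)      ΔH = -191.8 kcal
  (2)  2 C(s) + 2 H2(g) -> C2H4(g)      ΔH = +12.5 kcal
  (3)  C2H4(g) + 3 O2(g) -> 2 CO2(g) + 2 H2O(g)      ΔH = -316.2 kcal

ΔH = -719.3 kcal

(1) reversed: +191.8 kcal
(2) × 3: (3)·(+12.5) = +37.5 kcal
(3) × 3: (3)·(-316.2) = -948.6 kcal
ΔH = (+191.8) + (+37.5) + (-948.6) = -719.3 kcal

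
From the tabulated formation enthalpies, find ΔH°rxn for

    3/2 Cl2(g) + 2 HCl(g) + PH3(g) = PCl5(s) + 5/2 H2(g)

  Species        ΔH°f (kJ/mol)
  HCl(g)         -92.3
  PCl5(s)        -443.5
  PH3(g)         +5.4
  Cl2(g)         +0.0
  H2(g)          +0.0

ΔH°rxn = Σ nΔHf°(products) − Σ nΔHf°(reactants).
Products: 1·(-443.5) + 5/2·(+0.0) = -443.5
Reactants: 3/2·(+0.0) + 2·(-92.3) + 1·(+5.4) = -179.2
ΔH°rxn = (-443.5) − (-179.2) = -264.3 kJ/mol

ΔH°rxn = -264.3 kJ/mol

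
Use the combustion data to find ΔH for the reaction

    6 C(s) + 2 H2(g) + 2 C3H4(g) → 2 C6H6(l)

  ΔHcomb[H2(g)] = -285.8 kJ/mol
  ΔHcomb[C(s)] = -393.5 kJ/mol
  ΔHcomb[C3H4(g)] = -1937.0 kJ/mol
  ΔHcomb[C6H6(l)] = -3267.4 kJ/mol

Using ΔH = Σ nΔHc°(reactants) − Σ nΔHc°(products):
= [6·(-393.5) + 2·(-285.8) + 2·(-1937.0)] − [2·(-3267.4)]
= -271.8 kJ/mol

ΔH = -271.8 kJ/mol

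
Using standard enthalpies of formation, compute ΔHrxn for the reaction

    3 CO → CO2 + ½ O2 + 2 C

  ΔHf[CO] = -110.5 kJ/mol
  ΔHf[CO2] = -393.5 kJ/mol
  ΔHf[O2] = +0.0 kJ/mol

ΔHrxn = -62.0 kJ/mol

Products: 1·(-393.5) + 1/2·(+0.0) + 2·(+0.0) = -393.5
Reactants: 3·(-110.5) = -331.5
ΔHrxn = (-393.5) − (-331.5) = -62.0 kJ/mol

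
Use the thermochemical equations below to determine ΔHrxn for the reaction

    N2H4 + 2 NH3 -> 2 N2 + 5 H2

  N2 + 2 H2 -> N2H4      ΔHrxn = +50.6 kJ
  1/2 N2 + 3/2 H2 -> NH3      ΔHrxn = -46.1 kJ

equation 1 reversed (N2H4 must end up as a reactant): -50.6 kJ
equation 2 reversed and × 2 (reverse to put NH3 on the reactant side; ×2 to match 2 NH3 in the target): (-2)·(-46.1) = +92.2 kJ
ΔHrxn = (-1)·(+50.6) + (-2)·(-46.1) = 41.6 kJ

ΔHrxn = 41.6 kJ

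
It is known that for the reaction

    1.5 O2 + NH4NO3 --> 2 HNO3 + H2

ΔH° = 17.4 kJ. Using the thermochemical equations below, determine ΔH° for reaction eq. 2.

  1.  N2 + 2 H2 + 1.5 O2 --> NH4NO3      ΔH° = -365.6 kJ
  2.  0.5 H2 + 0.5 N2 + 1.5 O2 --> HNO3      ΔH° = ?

eq. 1 reversed: +365.6 kJ
eq. 2 × 2: contributes 2·x
+17.4 = (+365.6) + 2·x
x = (+17.4 − (+365.6)) / (2) = -174.1 kJ

ΔH° = -174.1 kJ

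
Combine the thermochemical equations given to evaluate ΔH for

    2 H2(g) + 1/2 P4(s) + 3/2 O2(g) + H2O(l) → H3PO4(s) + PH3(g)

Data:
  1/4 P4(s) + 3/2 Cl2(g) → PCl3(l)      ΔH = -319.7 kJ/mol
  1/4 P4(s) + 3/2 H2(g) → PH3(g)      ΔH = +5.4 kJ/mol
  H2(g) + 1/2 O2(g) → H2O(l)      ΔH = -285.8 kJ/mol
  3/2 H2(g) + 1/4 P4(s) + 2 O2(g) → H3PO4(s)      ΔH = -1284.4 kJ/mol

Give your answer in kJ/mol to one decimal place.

ΔH = -993.2 kJ/mol

equation 1: not needed.
equation 2 as written: +5.4 kJ/mol
equation 3 reversed: +285.8 kJ/mol
equation 4 as written: -1284.4 kJ/mol
ΔH = (+5.4) + (+285.8) + (-1284.4) = -993.2 kJ/mol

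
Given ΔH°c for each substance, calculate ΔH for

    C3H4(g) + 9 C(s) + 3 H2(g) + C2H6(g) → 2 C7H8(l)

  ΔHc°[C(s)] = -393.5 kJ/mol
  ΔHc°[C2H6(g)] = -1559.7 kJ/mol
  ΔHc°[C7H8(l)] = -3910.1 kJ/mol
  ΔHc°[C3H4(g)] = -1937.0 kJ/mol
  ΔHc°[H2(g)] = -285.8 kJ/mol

ΔH = -75.4 kJ/mol

Using ΔH = Σ nΔHc°(reactants) − Σ nΔHc°(products):
= [1·(-1937.0) + 9·(-393.5) + 3·(-285.8) + 1·(-1559.7)] − [2·(-3910.1)]
= -75.4 kJ/mol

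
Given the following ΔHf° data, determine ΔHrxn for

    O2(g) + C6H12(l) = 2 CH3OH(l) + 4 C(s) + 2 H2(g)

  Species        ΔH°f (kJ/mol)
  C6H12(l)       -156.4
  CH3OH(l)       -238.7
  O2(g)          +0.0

ΔH°rxn = Σ nΔHf°(products) − Σ nΔHf°(reactants).
Products: 2·(-238.7) + 4·(+0.0) + 2·(+0.0) = -477.4
Reactants: 1·(+0.0) + 1·(-156.4) = -156.4
ΔHrxn = (-477.4) − (-156.4) = -321.0 kJ/mol

ΔHrxn = -321.0 kJ/mol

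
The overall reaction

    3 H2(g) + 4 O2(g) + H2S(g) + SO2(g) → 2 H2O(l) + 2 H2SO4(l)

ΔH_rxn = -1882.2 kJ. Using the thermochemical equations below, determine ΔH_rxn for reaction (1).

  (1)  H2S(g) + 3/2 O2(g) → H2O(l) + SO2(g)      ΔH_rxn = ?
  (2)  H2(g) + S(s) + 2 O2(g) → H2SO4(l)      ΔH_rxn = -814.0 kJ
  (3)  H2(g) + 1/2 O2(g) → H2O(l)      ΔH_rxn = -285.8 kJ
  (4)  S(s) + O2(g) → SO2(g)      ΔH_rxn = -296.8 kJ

(1) as written: contributes x
(2) × 2: (2)·(-814.0) = -1628.0 kJ
(3) as written: -285.8 kJ
(4) reversed and × 2: (-2)·(-296.8) = +593.6 kJ
-1882.2 = (-1628.0) + (-285.8) + (+593.6) + x
x = (-1882.2 − (-1320.2)) / (1) = -562.0 kJ

ΔH_rxn = -562.0 kJ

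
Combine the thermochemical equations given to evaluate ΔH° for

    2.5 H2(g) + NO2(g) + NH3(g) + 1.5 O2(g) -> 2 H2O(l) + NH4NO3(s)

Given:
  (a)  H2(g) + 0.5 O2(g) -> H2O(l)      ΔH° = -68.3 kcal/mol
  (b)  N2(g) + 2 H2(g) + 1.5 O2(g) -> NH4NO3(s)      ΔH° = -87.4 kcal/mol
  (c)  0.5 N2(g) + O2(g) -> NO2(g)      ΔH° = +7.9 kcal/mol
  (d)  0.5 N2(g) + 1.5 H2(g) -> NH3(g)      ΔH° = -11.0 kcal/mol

(a) × 2 (scale by 2 for the 2 H2O(l)): (2)·(-68.3) = -136.6 kcal/mol
(b) as written (NH4NO3(s) already on the product side): -87.4 kcal/mol
(c) reversed (reverse to put NO2(g) on the reactant side): -7.9 kcal/mol
(d) reversed (reverse to put NH3(g) on the reactant side): +11.0 kcal/mol
Since enthalpy is a state function, ΔH° = (-136.6) + (-87.4) + (-7.9) + (+11.0) = -220.9 kcal/mol

ΔH° = -220.9 kcal/mol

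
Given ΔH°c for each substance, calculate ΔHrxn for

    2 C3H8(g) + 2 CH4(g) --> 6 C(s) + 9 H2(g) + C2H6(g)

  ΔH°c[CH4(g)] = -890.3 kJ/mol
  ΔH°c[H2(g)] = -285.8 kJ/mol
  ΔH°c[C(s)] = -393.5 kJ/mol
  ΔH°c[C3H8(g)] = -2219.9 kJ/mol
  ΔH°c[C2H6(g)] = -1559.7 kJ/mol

ΔHrxn = 272.5 kJ/mol

With combustion enthalpies, reactants minus products:
= [2·(-2219.9) + 2·(-890.3)] − [6·(-393.5) + 9·(-285.8) + 1·(-1559.7)]
= 272.5 kJ/mol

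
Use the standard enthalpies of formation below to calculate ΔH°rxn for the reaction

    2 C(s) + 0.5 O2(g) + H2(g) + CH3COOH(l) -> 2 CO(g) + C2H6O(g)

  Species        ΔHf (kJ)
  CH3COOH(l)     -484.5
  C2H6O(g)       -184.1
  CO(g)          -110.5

ΔH°rxn = 79.4 kJ

Products: 2·(-110.5) + 1·(-184.1) = -405.1
Reactants: 2·(+0.0) + 1/2·(+0.0) + 1·(+0.0) + 1·(-484.5) = -484.5
ΔH°rxn = (-405.1) − (-484.5) = 79.4 kJ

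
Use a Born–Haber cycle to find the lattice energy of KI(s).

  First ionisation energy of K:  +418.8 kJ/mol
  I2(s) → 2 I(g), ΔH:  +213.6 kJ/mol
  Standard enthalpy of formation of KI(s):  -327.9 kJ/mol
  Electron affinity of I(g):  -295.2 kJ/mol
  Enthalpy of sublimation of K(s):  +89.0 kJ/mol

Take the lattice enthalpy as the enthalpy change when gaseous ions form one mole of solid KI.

ΔHf° = 1·ΔHsub + 1·(ΣIE) + 1/2·D(I2) + 1·EA + U
-327.9 = 1·(+89.0) + 1·(+418.8) + 1/2·(+213.6) + 1·(-295.2) + U
U = -327.9 − (+319.4) = -647.3 kJ/mol

U = -647.3 kJ/mol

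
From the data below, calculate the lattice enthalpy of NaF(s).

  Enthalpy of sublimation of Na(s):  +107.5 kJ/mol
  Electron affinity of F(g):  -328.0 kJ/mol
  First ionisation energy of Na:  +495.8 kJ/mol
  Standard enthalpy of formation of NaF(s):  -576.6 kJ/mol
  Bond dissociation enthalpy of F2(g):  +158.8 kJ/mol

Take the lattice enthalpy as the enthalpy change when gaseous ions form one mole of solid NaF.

ΔHf° = 1·ΔHsub + 1·(ΣIE) + 1/2·D(F2) + 1·EA + U
-576.6 = 1·(+107.5) + 1·(+495.8) + 1/2·(+158.8) + 1·(-328.0) + U
U = -576.6 − (+354.7) = -931.3 kJ/mol

U = -931.3 kJ/mol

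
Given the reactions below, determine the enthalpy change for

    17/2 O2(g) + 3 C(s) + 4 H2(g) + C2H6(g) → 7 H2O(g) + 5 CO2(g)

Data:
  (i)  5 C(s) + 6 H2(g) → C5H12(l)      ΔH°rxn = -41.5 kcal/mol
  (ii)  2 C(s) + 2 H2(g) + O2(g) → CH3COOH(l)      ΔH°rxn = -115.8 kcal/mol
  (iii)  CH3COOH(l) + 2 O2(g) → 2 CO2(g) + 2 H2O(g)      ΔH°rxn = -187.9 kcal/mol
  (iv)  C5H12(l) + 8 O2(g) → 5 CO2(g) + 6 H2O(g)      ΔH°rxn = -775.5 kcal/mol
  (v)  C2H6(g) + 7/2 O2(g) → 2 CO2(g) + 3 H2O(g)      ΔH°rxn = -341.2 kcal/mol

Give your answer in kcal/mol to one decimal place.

ΔH°rxn = -854.5 kcal/mol

(i) as written: -41.5 kcal/mol
(ii) reversed: +115.8 kcal/mol
(iii) reversed: +187.9 kcal/mol
(iv) as written: -775.5 kcal/mol
(v) as written (C2H6(g) already on the reactant side): -341.2 kcal/mol
ΔH°rxn = (1)·(-41.5) + (-1)·(-115.8) + (-1)·(-187.9) + (1)·(-775.5) + (1)·(-341.2) = -854.5 kcal/mol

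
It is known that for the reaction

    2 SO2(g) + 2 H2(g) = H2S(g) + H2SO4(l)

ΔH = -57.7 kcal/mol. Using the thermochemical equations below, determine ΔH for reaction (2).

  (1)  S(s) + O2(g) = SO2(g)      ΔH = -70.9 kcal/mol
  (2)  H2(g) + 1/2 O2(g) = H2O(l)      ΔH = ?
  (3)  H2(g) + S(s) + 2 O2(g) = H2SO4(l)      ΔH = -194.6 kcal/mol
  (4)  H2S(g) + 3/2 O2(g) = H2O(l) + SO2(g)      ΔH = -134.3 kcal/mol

ΔH = -68.3 kcal/mol

(1) reversed: +70.9 kcal/mol
(2) as written: contributes x
(3) as written: -194.6 kcal/mol
(4) reversed: +134.3 kcal/mol
-57.7 = (+70.9) + (-194.6) + (+134.3) + x
x = (-57.7 − (+10.6)) / (1) = -68.3 kcal/mol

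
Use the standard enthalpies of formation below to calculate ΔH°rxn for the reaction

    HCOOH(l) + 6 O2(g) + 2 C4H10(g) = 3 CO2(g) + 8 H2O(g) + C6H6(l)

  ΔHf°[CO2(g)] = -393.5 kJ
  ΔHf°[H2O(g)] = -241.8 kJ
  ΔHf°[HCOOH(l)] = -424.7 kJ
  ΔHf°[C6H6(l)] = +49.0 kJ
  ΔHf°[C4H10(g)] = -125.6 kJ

Products: 3·(-393.5) + 8·(-241.8) + 1·(+49.0) = -3065.9
Reactants: 1·(-424.7) + 6·(+0.0) + 2·(-125.6) = -675.9
ΔH°rxn = (-3065.9) − (-675.9) = -2390.0 kJ

ΔH°rxn = -2390.0 kJ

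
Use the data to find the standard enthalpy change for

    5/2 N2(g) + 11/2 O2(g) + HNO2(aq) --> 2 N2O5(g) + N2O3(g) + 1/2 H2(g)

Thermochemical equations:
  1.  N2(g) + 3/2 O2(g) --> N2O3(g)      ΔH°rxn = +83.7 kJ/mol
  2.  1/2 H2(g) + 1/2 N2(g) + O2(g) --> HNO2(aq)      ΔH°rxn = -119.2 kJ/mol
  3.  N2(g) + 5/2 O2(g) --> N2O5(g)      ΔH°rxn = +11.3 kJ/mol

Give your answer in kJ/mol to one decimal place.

eq. 1 as written: +83.7 kJ/mol
eq. 2 reversed: +119.2 kJ/mol
eq. 3 × 2: (2)·(+11.3) = +22.6 kJ/mol
Combining the equations, ΔH°rxn = (+83.7) + (+119.2) + (+22.6) = 225.5 kJ/mol

ΔH°rxn = 225.5 kJ/mol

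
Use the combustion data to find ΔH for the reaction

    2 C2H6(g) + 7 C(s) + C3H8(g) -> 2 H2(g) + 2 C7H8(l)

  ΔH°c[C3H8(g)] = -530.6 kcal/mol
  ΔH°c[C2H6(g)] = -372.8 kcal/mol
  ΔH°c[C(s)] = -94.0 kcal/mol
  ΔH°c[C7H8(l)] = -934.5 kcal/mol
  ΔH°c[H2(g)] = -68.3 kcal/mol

With combustion enthalpies, reactants minus products:
= [2·(-372.8) + 7·(-94.0) + 1·(-530.6)] − [2·(-68.3) + 2·(-934.5)]
= 71.4 kcal/mol

ΔH = 71.4 kcal/mol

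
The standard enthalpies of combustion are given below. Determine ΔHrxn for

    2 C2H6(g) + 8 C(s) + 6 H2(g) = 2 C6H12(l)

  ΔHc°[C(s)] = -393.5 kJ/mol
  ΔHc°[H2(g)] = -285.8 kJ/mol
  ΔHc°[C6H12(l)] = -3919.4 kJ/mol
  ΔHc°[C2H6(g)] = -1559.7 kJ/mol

With combustion enthalpies, reactants minus products:
= [2·(-1559.7) + 8·(-393.5) + 6·(-285.8)] − [2·(-3919.4)]
= -143.4 kJ/mol

ΔHrxn = -143.4 kJ/mol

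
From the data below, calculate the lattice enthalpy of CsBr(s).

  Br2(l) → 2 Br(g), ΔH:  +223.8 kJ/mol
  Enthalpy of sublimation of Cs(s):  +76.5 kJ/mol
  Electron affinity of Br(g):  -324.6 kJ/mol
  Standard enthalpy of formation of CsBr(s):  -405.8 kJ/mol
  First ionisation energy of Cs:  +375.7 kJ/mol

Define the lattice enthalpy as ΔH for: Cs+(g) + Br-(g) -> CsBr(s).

ΔHf° = 1·ΔHsub + 1·(ΣIE) + 1/2·D(Br2) + 1·EA + U
-405.8 = 1·(+76.5) + 1·(+375.7) + 1/2·(+223.8) + 1·(-324.6) + U
U = -405.8 − (+239.5) = -645.3 kJ/mol

U = -645.3 kJ/mol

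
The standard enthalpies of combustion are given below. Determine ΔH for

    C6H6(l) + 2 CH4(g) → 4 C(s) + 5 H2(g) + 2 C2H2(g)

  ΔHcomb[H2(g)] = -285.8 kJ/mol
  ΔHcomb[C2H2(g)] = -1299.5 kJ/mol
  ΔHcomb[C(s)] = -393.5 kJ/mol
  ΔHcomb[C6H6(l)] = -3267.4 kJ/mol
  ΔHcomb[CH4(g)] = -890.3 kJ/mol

ΔH = 554.0 kJ/mol

Using ΔH = Σ nΔHc°(reactants) − Σ nΔHc°(products):
= [1·(-3267.4) + 2·(-890.3)] − [4·(-393.5) + 5·(-285.8) + 2·(-1299.5)]
= 554.0 kJ/mol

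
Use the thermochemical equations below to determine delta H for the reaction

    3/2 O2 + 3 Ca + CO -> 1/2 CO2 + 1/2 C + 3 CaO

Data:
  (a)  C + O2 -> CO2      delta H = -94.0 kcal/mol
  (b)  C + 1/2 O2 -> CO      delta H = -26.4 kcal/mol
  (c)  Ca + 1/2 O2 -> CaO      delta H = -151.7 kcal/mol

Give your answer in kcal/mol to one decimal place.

(a) × 1/2 (scale by 1/2 for the 1/2 CO2): (1/2)·(-94.0) = -47.0 kcal/mol
(b) reversed (reverse to put CO on the reactant side): +26.4 kcal/mol
(c) × 3 (scale by 3 for the 3 CaO): (3)·(-151.7) = -455.1 kcal/mol
delta H = (-47.0) + (+26.4) + (-455.1) = -475.7 kcal/mol

delta H = -475.7 kcal/mol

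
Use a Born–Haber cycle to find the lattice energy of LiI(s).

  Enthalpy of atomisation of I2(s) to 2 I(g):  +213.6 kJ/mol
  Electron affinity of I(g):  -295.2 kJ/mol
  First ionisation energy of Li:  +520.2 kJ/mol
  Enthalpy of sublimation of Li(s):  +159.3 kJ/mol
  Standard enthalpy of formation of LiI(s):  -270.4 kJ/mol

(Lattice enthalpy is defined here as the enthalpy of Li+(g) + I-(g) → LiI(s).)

U = -761.5 kJ/mol

ΔHf° = 1·ΔHsub + 1·(ΣIE) + 1/2·D(I2) + 1·EA + U
-270.4 = 1·(+159.3) + 1·(+520.2) + 1/2·(+213.6) + 1·(-295.2) + U
U = -270.4 − (+491.1) = -761.5 kJ/mol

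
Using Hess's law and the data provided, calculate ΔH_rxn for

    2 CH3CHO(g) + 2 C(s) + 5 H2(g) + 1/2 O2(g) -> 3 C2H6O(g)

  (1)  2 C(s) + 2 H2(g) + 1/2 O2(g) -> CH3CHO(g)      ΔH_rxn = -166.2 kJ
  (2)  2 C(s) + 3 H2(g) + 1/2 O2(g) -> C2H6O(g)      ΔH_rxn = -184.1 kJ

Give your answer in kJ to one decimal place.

ΔH_rxn = -219.9 kJ

(1) reversed and × 2: (-2)·(-166.2) = +332.4 kJ
(2) × 3: (3)·(-184.1) = -552.3 kJ
ΔH_rxn = (+332.4) + (-552.3) = -219.9 kJ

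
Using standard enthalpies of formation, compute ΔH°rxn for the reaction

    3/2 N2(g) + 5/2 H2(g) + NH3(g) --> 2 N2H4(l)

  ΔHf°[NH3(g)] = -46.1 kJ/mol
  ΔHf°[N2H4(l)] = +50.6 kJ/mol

Products: 2·(+50.6) = +101.2
Reactants: 3/2·(+0.0) + 5/2·(+0.0) + 1·(-46.1) = -46.1
ΔH°rxn = (+101.2) − (-46.1) = 147.3 kJ/mol

ΔH°rxn = 147.3 kJ/mol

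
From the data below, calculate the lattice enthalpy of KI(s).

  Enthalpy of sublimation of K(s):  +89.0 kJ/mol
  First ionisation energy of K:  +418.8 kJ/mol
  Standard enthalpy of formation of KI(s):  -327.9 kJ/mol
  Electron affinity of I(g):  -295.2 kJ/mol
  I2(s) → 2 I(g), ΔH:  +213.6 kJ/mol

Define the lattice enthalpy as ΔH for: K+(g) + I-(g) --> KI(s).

ΔHf° = 1·ΔHsub + 1·(ΣIE) + 1/2·D(I2) + 1·EA + U
-327.9 = 1·(+89.0) + 1·(+418.8) + 1/2·(+213.6) + 1·(-295.2) + U
U = -327.9 − (+319.4) = -647.3 kJ/mol

U = -647.3 kJ/mol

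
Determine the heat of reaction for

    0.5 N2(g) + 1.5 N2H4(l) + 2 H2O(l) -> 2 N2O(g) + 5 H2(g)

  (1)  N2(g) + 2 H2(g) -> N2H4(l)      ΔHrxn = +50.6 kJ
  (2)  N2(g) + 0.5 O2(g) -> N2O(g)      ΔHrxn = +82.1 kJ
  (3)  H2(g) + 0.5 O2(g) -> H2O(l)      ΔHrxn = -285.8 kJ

ΔHrxn = 659.9 kJ

(1) reversed and × 3/2 (reverse to put N2H4(l) on the reactant side; scale by 3/2 for the 3/2 N2H4(l)): (-3/2)·(+50.6) = -75.9 kJ
(2) × 2 (×2 to match 2 N2O(g) in the target): (2)·(+82.1) = +164.2 kJ
(3) reversed and × 2 (H2O(l) must end up as a reactant; ×2 to match 2 H2O(l) in the target): (-2)·(-285.8) = +571.6 kJ
By Hess's law, ΔHrxn = (-75.9) + (+164.2) + (+571.6) = 659.9 kJ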